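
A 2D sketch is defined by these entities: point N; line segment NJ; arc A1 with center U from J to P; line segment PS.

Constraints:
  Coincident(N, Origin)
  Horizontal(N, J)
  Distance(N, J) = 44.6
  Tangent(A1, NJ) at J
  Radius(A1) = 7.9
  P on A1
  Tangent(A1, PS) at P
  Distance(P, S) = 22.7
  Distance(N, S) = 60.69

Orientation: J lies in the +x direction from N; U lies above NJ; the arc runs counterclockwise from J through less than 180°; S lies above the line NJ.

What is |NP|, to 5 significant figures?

53.097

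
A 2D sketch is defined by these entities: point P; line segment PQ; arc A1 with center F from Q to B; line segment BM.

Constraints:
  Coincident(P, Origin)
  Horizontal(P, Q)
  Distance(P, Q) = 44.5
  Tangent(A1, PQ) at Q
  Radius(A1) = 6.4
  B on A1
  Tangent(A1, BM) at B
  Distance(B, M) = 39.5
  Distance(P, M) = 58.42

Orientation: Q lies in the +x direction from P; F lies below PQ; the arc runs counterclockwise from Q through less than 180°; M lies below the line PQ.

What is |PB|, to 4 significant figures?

38.60

Checks: |FB| = 6.400 ✓; ∠(FB, BM) = 90.00° ✓; |BM| = 39.50 ✓; |PM| = 58.42 ✓.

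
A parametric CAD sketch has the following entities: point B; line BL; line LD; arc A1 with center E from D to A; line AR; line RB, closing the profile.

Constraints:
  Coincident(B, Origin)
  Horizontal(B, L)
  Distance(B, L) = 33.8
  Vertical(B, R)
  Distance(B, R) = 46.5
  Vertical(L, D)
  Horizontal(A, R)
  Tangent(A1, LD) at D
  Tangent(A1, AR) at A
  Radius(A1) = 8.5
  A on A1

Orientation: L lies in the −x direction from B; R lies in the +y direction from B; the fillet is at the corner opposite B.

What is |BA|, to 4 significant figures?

52.94

The virtual corner opposite B is at (-33.80, 46.50). Since A1 is tangent to LD there, ED ⟂ LD and since A1 is tangent to AR there, EA ⟂ AR, with radius 8.5, so the center E sits 8.5 in from both sides at E = (-25.30, 38.00). That places the tangent points at D = (-33.80, 38.00) on LD and A = (-25.30, 46.50) on AR. Then |BA| = |A − B| = 52.94.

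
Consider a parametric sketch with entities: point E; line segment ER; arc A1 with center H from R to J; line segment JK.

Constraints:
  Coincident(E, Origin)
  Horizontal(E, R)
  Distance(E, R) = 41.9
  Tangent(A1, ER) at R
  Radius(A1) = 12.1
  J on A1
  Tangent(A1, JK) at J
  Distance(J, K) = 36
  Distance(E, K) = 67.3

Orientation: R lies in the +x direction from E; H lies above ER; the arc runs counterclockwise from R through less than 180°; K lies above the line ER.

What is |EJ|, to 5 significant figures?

55.704

Checks: |HJ| = 12.10 ✓; ∠(HJ, JK) = 90.00° ✓; |JK| = 36.00 ✓; |EK| = 67.30 ✓.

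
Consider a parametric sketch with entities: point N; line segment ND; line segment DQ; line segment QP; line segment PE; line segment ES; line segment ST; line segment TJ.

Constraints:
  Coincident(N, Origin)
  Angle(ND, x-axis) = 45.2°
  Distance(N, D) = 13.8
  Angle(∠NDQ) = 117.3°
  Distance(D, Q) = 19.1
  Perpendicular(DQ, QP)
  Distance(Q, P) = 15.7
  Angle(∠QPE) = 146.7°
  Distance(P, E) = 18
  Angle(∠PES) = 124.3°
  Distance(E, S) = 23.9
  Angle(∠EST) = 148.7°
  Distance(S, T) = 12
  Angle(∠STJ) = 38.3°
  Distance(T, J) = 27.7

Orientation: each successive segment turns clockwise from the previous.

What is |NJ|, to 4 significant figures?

12.52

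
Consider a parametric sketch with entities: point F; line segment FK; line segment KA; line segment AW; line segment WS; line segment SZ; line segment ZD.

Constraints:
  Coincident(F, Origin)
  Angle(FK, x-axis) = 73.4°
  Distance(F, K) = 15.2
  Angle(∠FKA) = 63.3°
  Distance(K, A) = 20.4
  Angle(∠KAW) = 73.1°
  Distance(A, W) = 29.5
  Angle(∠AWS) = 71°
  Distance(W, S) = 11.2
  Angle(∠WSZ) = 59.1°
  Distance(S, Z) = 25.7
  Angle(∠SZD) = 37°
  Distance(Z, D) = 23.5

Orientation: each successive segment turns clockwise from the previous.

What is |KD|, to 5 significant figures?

35.146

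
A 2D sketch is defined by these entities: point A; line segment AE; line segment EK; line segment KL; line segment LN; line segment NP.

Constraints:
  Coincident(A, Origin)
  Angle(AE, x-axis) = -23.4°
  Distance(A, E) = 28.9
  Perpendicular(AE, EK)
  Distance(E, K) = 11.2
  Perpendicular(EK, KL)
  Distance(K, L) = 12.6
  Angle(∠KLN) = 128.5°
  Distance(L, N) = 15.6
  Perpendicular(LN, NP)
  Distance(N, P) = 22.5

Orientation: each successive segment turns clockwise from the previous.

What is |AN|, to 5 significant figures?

6.6655

A is at the origin; AE runs at -23.4° with length 28.9, so E = (26.523, -11.478). AE ⟂ EK, so EK runs at -113.40°; with |EK| = 11.2, K = (22.075, -21.756). EK ⟂ KL, so KL runs at 156.60°; with |KL| = 12.6, L = (10.511, -16.752). ∠KLN = 128.5° gives LN at 105.10° from the x-axis; with |LN| = 15.6, N = (6.4475, -1.6910). Then |AN| = |N − A| = 6.6655.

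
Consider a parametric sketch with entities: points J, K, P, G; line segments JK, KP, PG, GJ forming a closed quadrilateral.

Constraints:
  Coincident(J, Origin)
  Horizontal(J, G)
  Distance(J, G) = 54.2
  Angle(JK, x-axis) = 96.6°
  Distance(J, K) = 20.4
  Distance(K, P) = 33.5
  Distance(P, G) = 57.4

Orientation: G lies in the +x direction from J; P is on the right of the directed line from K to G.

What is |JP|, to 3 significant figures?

13.3

J is at the origin; J and G share the same y with |JG| = 54.2 and G in +x, so G = (54.2, 0). JK runs at 96.6° with |JK| = 20.4, so K = (-2.34, 20.3). P is determined by |KP| = 33.5 and |PG| = 57.4 together: it lies at the intersection of circle(K, 33.5) and circle(G, 57.4). With |KG| = 60.1, the foot of the radical line on KG is 11.9 from K and the perpendicular offset is √(33.5² − 11.9²) = 31.3. Taking the right-of-KG solution: P = (-1.65, -13.2).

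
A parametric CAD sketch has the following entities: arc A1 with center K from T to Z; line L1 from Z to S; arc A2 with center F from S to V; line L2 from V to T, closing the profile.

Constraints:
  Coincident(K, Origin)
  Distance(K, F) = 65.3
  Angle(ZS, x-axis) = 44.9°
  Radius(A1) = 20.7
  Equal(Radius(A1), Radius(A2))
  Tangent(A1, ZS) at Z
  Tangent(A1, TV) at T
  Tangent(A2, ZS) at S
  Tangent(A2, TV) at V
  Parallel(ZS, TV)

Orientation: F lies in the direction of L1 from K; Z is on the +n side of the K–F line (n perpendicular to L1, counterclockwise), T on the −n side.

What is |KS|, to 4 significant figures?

68.50

The slot axis is L1's direction at 44.9°, so u = (cos 44.9°, sin 44.9°) = (0.7083, 0.7059) and n = (−sin 44.9°, cos 44.9°) = (-0.7059, 0.7083). K is at the origin and F lies 65.3 along u from K, so F = 65.3·u = (46.25, 46.09). Tangency of A1 to both parallel lines with radius 20.7 puts Z and T at K ± 20.7·n: Z = (-14.61, 14.66), T = (14.61, -14.66). Equal radii place S and V the same way about F: S = F + 20.7·n = (31.64, 60.76), V = F − 20.7·n = (60.87, 31.43). Then |KS| = |S − K| = 68.50.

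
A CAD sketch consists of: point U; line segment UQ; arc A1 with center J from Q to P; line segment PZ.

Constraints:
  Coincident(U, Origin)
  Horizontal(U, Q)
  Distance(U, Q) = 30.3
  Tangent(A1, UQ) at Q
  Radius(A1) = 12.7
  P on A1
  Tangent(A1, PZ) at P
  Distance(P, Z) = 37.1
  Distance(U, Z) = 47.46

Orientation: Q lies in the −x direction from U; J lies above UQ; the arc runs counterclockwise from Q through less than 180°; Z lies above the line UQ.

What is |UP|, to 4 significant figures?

20.51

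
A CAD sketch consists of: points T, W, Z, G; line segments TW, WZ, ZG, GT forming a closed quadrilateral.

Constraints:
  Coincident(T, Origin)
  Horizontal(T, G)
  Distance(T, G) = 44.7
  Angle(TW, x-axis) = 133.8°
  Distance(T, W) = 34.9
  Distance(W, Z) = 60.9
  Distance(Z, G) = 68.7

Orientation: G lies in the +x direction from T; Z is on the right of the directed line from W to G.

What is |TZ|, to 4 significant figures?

37.81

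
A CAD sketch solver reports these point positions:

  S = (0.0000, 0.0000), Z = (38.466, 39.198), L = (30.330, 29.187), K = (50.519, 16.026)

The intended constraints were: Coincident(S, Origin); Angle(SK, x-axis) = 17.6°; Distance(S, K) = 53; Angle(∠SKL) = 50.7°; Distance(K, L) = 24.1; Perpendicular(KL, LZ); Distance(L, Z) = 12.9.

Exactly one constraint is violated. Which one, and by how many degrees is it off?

Perpendicular(KL, LZ) — off by 6.00°.

S = (0.00, 0.00) ✓; SK at 17.60° ✓; |SK| = 53.00 ✓; ∠SKL = 50.70° ✓; |KL| = 24.10 ✓; ∠(KL, LZ) = 96.00° ✗; |LZ| = 12.90 ✓.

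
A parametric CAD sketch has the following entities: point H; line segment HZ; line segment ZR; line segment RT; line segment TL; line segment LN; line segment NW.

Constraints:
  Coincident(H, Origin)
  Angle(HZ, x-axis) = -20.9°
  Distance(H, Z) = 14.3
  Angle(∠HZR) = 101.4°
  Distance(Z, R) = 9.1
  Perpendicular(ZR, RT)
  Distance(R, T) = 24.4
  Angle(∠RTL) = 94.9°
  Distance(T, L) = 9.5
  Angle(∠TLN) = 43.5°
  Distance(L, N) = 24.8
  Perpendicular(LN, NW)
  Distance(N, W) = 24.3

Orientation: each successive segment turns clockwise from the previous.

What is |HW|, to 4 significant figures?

38.12

H is at the origin; HZ runs at -20.9° with length 14.3, so Z = (13.36, -5.101). ∠HZR = 101.4° gives ZR at -99.50° from the x-axis; with |ZR| = 9.1, R = (11.86, -14.08). The perpendicularity gives RT at right angles to ZR, so RT runs at 170.5°; with |RT| = 24.4, T = (-12.21, -10.05). ∠RTL = 94.9° gives TL at 85.40° from the x-axis; with |TL| = 9.5, L = (-11.45, -0.5800). ∠TLN = 43.5° gives LN at -51.10° from the x-axis; with |LN| = 24.8, N = (4.127, -19.88). LN is perpendicular to NW, so NW runs at -141.1°; with |NW| = 24.3, W = (-14.78, -35.14). Then |HW| = |W − H| = 38.12.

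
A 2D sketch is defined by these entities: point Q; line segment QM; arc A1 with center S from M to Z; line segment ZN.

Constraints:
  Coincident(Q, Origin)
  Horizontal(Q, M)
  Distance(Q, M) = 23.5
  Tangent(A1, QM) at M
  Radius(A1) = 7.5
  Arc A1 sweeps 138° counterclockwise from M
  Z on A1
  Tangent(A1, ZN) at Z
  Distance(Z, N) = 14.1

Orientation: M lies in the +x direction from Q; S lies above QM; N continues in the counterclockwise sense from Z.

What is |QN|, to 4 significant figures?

28.85

On A1, M sits at bearing -90° from S; a 138° counterclockwise sweep puts Z at bearing 48°, so Z = S + 7.5·(cos 48°, sin 48°) = (28.52, 13.07). A1 meets ZN tangentially, so SZ is at right angles to ZN, so ZN runs along (−sin 48°, cos 48°); with |ZN| = 14.1, N = (18.04, 22.51). Then |QN| = |N − Q| = 28.85.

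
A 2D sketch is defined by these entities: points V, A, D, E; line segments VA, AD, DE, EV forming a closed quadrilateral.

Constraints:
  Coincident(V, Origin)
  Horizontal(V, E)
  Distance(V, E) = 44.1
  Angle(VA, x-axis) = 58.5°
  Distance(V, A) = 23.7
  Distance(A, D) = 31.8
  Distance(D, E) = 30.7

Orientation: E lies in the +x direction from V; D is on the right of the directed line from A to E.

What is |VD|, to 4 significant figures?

19.34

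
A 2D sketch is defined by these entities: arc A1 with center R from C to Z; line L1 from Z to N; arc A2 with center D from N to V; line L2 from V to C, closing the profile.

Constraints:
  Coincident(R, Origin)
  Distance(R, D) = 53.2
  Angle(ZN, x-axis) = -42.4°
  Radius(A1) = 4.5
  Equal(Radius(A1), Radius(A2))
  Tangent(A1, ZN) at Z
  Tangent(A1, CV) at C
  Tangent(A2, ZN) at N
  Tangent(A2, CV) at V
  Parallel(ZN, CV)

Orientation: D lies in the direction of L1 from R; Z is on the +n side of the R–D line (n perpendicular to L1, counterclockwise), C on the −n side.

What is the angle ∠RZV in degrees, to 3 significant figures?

80.4°

The slot axis is L1's direction at -42.4°, so u = (cos -42.4°, sin -42.4°) = (0.738, -0.674) and n = (−sin -42.4°, cos -42.4°) = (0.674, 0.738). R is at the origin and D lies 53.2 along u from R, so D = 53.2·u = (39.3, -35.9). Tangency of A1 to both parallel lines with radius 4.5 puts Z and C at R ± 4.5·n: Z = (3.03, 3.32), C = (-3.03, -3.32). Equal radii place N and V the same way about D: N = D + 4.5·n = (42.3, -32.5), V = D − 4.5·n = (36.3, -39.2). Then cos ∠RZV = ZR·ZV / (|ZR||ZV|), giving 80.4°.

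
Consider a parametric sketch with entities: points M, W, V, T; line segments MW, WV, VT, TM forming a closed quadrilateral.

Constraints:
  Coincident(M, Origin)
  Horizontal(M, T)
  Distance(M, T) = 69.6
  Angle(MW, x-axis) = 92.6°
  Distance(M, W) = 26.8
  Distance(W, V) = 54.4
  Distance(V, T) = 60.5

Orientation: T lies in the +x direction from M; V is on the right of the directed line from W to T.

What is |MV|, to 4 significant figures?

29.20

Checks: |WV| = 54.40 ✓; |VT| = 60.50 ✓.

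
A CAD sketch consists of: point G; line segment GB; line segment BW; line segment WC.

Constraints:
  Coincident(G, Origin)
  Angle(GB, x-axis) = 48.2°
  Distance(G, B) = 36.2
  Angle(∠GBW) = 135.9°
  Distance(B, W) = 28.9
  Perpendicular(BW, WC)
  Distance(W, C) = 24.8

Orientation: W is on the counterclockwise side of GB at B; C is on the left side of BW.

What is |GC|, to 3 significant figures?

54.9

G is at the origin; GB runs at 48.2° with length 36.2, so B = 36.2·(cos 48.2°, sin 48.2°) = (24.1, 27.0). ∠GBW = 135.9°, so BW runs at 48.2° + (180° − 135.9°) = 92.3° from the x-axis; with |BW| = 28.9, W = B + 28.9·(cos 92.3°, sin 92.3°) = (23.0, 55.9). The perpendicularity gives WC at right angles to BW; with |WC| = 24.8 on the left of BW, C = W + 24.8·(-0.999, -0.0401) = (-1.81, 54.9). Then |GC| = |C − G| = 54.9.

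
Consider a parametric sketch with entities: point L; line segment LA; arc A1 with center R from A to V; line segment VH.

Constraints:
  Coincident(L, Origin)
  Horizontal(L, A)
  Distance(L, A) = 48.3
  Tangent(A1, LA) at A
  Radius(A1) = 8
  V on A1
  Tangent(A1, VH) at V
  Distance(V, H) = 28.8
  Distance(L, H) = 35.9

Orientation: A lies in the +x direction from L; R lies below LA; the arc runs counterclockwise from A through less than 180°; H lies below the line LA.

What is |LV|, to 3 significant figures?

42.0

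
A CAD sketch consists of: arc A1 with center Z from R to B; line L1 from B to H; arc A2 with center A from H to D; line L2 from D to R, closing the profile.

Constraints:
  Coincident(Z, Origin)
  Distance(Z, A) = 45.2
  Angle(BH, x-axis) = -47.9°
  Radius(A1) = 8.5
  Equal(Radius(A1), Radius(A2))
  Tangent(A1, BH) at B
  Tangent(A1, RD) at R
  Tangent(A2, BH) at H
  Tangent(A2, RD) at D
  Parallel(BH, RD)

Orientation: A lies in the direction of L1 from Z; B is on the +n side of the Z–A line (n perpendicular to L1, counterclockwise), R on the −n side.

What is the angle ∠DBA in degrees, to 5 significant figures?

9.9613°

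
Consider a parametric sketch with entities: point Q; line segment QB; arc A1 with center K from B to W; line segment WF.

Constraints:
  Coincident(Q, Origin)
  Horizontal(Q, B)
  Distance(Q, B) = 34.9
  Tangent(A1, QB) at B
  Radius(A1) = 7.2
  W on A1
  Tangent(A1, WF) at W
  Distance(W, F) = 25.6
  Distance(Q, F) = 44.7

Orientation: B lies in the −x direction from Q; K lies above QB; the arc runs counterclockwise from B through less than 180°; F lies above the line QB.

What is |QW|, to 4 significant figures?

28.80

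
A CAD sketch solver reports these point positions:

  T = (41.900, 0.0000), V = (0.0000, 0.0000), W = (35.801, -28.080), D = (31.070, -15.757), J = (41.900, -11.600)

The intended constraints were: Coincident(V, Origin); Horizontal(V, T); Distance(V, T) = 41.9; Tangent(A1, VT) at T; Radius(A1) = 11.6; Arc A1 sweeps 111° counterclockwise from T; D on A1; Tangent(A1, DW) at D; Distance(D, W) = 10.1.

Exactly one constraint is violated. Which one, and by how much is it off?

Distance(D, W) = 10.1 — off by 3.10.

V = (0.00, 0.00) ✓; V.y = 0.00, T.y = 0.00 ✓; |VT| = 41.90 ✓; ∠(JT, TV) = 90.00° ✓; |JT| = 11.60 ✓; bearing(J→D) − bearing(J→T) = 111.0° ✓; |JD| = 11.60 ✓; ∠(JD, DW) = 90.00° ✓; |DW| = 13.20 ✗.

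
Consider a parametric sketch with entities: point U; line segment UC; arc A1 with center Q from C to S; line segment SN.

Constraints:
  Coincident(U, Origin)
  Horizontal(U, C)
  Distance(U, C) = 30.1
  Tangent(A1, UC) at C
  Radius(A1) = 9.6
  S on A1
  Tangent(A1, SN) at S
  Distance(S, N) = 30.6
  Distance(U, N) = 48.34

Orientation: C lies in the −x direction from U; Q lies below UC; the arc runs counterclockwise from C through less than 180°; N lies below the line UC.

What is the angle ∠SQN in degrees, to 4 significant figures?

72.58°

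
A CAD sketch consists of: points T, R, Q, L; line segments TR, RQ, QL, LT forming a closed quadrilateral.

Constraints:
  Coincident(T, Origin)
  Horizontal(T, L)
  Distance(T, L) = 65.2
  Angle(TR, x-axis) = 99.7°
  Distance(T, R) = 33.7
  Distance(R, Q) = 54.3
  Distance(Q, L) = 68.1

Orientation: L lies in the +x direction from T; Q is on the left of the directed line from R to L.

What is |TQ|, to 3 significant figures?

74.5

T is at the origin; TL is horizontal with |TL| = 65.2 and L in +x, so L = (65.2, 0). TR runs at 99.7° with |TR| = 33.7, so R = (-5.68, 33.2). Q is determined by |RQ| = 54.3 and |QL| = 68.1 together: it lies at the intersection of circle(R, 54.3) and circle(L, 68.1). With |RL| = 78.3, the foot of the radical line on RL is 28.3 from R and the perpendicular offset is √(54.3² − 28.3²) = 46.3. Taking the left-of-RL solution: Q = (39.6, 63.1).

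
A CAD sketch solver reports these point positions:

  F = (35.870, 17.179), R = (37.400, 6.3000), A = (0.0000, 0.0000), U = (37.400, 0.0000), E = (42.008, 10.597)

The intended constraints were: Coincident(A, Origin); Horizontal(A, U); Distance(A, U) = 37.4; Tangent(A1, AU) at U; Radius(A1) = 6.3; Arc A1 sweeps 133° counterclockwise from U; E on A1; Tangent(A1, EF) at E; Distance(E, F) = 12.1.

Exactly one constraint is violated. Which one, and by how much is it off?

Distance(E, F) = 12.1 — off by 3.10.

A = (0.00, 0.00) ✓; A.y = 0.00, U.y = 0.00 ✓; |AU| = 37.40 ✓; ∠(RU, UA) = 90.00° ✓; |RU| = 6.300 ✓; bearing(R→E) − bearing(R→U) = 133.0° ✓; |RE| = 6.301 ✓; ∠(RE, EF) = 90.00° ✓; |EF| = 9.000 ✗.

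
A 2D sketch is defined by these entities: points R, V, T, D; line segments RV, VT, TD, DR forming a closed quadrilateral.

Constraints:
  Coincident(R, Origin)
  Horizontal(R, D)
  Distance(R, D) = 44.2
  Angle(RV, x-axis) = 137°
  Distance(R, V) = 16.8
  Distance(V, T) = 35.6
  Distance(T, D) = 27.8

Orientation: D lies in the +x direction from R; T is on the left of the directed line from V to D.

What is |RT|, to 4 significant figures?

28.83

Checks: |VT| = 35.60 ✓; |TD| = 27.80 ✓.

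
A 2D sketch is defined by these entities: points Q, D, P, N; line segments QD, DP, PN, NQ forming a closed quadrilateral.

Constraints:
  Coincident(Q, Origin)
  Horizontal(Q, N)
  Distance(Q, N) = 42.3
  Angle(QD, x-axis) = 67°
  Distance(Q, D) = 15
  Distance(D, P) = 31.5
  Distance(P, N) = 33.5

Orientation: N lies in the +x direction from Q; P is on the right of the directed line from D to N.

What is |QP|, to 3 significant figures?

21.4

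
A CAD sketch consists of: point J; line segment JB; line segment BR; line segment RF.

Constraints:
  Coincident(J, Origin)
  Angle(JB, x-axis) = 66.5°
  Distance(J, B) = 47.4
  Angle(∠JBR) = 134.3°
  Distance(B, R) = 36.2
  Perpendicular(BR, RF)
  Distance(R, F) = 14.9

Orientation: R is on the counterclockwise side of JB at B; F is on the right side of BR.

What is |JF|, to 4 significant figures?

84.78

J is at the origin; JB runs at 66.5° with length 47.4, so B = 47.4·(cos 66.5°, sin 66.5°) = (18.90, 43.47). ∠JBR = 134.3°, so BR runs at 66.5° + (180° − 134.3°) = 112.2° from the x-axis; with |BR| = 36.2, R = B + 36.2·(cos 112.2°, sin 112.2°) = (5.223, 76.99). BR ⟂ RF; with |RF| = 14.9 on the right of BR, F = R + 14.9·(0.9259, 0.3778) = (19.02, 82.61). Then |JF| = |F − J| = 84.78.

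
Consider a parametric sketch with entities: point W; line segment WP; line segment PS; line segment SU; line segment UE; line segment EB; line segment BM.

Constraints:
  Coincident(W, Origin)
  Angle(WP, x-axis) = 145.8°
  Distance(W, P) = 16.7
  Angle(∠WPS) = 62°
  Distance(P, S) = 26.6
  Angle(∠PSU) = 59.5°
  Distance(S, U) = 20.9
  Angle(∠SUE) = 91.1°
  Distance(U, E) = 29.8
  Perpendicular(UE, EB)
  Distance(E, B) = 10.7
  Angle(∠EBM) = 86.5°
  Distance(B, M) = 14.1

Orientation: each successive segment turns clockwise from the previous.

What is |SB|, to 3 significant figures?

31.9

W is at the origin; WP runs at 145.8° with length 16.7, so P = (-13.8, 9.39). ∠WPS = 62.0° gives PS at 27.8° from the x-axis; with |PS| = 26.6, S = (9.72, 21.8). ∠PSU = 59.5° gives SU at -92.7° from the x-axis; with |SU| = 20.9, U = (8.73, 0.916). ∠SUE = 91.1° gives UE at 178° from the x-axis; with |UE| = 29.8, E = (-21.1, 1.75). UE ⟂ EB, so EB runs at 88.4°; with |EB| = 10.7, B = (-20.8, 12.4). Then |SB| = |B − S| = 31.9.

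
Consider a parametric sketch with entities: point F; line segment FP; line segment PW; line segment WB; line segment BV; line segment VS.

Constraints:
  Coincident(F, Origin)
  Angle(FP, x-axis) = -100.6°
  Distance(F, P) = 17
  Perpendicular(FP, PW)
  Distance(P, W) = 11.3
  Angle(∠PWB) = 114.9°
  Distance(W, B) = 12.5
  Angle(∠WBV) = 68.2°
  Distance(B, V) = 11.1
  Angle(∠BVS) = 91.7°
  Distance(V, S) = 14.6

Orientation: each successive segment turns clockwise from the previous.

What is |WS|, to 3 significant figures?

7.51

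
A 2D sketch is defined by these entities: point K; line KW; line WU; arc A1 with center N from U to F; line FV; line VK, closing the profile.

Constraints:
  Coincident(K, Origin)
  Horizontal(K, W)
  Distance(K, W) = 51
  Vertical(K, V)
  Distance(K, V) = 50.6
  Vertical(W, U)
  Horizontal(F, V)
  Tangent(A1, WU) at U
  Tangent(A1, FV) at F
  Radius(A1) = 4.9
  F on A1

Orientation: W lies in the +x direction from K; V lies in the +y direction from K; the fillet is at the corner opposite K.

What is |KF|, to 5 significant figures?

68.451

K is at the origin; KW is horizontal with |KW| = 51.0 and W on the +x side, so W = (51.000, 0.0000). K and V share the same x with |KV| = 50.6 and V on the +y side, so V = (0.0000, 50.600). The virtual corner opposite K is at (51.000, 50.600). Since A1 is tangent to WU there, NU ⟂ WU and A1 meets FV tangentially, so NF is at right angles to FV, with radius 4.9, so the center N sits 4.9 in from both sides at N = (46.100, 45.700). That places the tangent points at U = (51.000, 45.700) on WU and F = (46.100, 50.600) on FV. Then |KF| = |F − K| = 68.451.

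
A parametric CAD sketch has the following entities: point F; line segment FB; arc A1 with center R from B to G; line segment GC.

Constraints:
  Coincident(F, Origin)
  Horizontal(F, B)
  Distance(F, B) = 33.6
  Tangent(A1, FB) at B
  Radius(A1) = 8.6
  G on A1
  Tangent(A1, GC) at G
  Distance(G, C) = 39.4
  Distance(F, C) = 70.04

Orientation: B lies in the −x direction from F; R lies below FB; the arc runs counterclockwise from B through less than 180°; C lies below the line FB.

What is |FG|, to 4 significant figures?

41.97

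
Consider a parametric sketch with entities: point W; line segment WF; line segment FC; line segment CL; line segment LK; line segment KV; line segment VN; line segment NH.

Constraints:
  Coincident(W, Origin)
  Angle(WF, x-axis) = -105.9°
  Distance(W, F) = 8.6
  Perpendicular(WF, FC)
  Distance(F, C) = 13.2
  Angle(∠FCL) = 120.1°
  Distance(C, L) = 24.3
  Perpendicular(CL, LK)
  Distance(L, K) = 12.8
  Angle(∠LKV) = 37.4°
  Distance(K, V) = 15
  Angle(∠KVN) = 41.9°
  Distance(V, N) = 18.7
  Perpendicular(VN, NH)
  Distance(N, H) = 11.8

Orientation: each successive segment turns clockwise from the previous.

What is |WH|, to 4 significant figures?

30.55

∠KVN = 41.9° gives VN at 93.50° from the x-axis; with |VN| = 18.7, N = (-19.06, 28.95). The perpendicularity gives NH at right angles to VN, so NH runs at 3.500°; with |NH| = 11.8, H = (-7.284, 29.67). Then |WH| = |H − W| = 30.55.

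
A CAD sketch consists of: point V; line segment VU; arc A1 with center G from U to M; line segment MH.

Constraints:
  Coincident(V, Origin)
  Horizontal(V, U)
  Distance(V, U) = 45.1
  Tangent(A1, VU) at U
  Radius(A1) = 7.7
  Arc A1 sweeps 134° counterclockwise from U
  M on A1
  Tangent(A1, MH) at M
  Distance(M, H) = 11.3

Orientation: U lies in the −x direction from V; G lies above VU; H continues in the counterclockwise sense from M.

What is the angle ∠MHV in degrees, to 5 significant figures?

21.931°

On A1, U sits at bearing -90° from G; a 134° counterclockwise sweep puts M at bearing 44°, so M = G + 7.7·(cos 44°, sin 44°) = (-39.561, 13.049). The tangent condition forces GM to be normal to MH, so MH runs along (−sin 44°, cos 44°); with |MH| = 11.3, H = (-47.411, 21.177). Then cos ∠MHV = HM·HV / (|HM||HV|), giving 21.931°.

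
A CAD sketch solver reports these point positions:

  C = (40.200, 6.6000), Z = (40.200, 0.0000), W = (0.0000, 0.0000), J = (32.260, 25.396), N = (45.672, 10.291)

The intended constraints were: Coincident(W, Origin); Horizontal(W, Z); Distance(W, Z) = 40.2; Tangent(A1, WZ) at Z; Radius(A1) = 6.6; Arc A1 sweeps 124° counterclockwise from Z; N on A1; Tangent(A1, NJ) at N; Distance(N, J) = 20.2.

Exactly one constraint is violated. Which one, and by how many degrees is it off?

Tangent(A1, NJ) at N — off by 7.60°.

W = (0.00, 0.00) ✓; W.y = 0.00, Z.y = 0.00 ✓; |WZ| = 40.20 ✓; ∠(CZ, ZW) = 90.00° ✓; |CZ| = 6.600 ✓; bearing(C→N) − bearing(C→Z) = 124.0° ✓; |CN| = 6.600 ✓; ∠(CN, NJ) = 82.40° ✗; |NJ| = 20.20 ✓.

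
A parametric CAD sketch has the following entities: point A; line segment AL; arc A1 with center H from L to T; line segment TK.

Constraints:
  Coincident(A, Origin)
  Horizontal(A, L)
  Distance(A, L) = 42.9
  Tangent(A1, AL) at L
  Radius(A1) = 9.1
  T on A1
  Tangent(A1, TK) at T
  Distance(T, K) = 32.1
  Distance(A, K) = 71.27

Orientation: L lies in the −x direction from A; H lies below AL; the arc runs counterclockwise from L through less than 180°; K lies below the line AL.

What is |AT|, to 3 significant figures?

52.0

A is at the origin; A and L share the same y with |AL| = 42.9 and L on the −x side, so L = (-42.9, 0.00). A1 meets AL tangentially, so HL is at right angles to AL, so H = L + (0, -9.1) = (-42.9, -9.10). Since HT ⟂ TK (tangency), |HK| = √(9.1² + 32.1²) = 33.4 regardless of where T sits on A1. So K lies on both circle(A, 71.27) and circle(H, 33.4); the below-AL intersection is K = (-60.7, -37.3). T is the foot of the tangent from K: T = (-51.6, -6.52).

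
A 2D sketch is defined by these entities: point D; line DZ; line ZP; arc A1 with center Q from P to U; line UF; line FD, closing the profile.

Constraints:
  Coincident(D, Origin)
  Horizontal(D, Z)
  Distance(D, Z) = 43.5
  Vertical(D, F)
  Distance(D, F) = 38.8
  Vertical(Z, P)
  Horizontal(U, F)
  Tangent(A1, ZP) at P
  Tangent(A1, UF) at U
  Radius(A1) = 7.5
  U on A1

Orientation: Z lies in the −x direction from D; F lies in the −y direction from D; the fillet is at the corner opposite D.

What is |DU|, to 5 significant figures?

52.929

D is at the origin; D and Z share the same y with |DZ| = 43.5 and Z on the −x side, so Z = (-43.500, 0.0000). DF is vertical with |DF| = 38.8 and F on the −y side, so F = (0.0000, -38.800). The virtual corner opposite D is at (-43.500, -38.800). A1 meets ZP tangentially, so QP is at right angles to ZP and since A1 is tangent to UF there, QU ⟂ UF, with radius 7.5, so the center Q sits 7.5 in from both sides at Q = (-36.000, -31.300). That places the tangent points at P = (-43.500, -31.300) on ZP and U = (-36.000, -38.800) on UF. Then |DU| = |U − D| = 52.929.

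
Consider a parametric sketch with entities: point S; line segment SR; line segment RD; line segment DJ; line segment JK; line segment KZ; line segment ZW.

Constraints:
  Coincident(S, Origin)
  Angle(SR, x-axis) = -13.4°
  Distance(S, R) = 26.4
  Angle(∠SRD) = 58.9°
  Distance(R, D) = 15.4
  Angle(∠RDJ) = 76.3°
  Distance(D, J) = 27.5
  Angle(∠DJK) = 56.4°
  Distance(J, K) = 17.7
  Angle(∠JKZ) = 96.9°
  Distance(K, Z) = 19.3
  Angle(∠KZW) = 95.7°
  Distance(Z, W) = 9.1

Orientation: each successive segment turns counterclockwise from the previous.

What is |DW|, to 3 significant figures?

4.44

∠JKZ = 96.9° gives KZ at 58.1° from the x-axis; with |KZ| = 19.3, Z = (23.8, 3.13). ∠KZW = 95.7° gives ZW at 142° from the x-axis; with |ZW| = 9.1, W = (16.6, 8.68). Then |DW| = |W − D| = 4.44.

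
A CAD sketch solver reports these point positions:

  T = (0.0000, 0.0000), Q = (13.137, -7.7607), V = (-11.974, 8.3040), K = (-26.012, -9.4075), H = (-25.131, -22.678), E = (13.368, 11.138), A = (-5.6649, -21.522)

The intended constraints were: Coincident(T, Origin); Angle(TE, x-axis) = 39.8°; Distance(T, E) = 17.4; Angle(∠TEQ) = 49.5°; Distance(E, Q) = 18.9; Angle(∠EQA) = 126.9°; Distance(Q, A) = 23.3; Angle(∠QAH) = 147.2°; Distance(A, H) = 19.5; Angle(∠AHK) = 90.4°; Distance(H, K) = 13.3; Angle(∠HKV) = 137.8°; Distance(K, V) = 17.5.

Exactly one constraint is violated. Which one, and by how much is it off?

Distance(K, V) = 17.5 — off by 5.10.

T = (0.00, 0.00) ✓; TE at 39.80° ✓; |TE| = 17.40 ✓; ∠TEQ = 49.50° ✓; |EQ| = 18.90 ✓; ∠EQA = 126.9° ✓; |QA| = 23.30 ✓; ∠QAH = 147.2° ✓; |AH| = 19.50 ✓; ∠AHK = 90.40° ✓; |HK| = 13.30 ✓; ∠HKV = 137.8° ✓; |KV| = 22.60 ✗.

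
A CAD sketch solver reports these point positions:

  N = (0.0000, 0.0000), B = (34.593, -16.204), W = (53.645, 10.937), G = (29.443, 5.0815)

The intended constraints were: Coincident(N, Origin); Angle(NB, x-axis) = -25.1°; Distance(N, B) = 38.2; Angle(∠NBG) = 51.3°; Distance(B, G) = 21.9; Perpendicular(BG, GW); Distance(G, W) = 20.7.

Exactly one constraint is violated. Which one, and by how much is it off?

Distance(G, W) = 20.7 — off by 4.20.

N = (0.00, 0.00) ✓; NB at -25.10° ✓; |NB| = 38.20 ✓; ∠NBG = 51.30° ✓; |BG| = 21.90 ✓; ∠(BG, GW) = 90.00° ✓; |GW| = 24.90 ✗.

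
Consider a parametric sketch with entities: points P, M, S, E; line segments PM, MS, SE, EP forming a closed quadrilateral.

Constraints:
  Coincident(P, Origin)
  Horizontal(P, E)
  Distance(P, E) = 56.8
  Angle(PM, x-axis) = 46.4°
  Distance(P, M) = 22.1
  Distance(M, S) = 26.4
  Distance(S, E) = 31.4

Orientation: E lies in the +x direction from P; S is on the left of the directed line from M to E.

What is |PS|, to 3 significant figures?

47.5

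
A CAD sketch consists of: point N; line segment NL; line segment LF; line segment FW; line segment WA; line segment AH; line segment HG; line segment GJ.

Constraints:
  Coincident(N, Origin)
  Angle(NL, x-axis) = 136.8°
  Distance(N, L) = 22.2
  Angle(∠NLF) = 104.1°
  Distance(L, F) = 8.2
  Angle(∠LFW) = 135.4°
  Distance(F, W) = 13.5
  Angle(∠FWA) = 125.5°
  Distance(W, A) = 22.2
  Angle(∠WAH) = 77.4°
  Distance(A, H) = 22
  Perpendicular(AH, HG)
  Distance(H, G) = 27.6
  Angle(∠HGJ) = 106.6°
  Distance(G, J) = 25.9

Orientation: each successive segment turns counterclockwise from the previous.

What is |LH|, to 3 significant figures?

24.1

∠FWA = 125.5° gives WA at -48.2° from the x-axis; with |WA| = 22.2, A = (-11.3, -19.0). ∠WAH = 77.4° gives AH at 54.4° from the x-axis; with |AH| = 22.0, H = (1.55, -1.06). Then |LH| = |H − L| = 24.1.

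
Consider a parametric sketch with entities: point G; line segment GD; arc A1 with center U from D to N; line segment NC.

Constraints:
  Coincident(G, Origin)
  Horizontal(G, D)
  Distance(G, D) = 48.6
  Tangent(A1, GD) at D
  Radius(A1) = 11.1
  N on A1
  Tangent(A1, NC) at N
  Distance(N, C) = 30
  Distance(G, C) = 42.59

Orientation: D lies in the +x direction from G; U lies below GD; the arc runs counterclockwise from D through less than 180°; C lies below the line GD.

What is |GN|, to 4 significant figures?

39.05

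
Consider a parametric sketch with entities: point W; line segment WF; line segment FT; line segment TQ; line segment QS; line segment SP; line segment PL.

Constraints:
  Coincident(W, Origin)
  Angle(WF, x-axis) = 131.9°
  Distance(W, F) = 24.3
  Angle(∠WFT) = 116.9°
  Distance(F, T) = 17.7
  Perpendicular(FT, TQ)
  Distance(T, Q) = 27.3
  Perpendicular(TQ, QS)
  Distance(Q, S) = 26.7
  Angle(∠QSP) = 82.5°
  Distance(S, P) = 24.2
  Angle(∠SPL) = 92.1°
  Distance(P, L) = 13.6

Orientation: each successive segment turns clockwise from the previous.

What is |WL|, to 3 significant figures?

25.3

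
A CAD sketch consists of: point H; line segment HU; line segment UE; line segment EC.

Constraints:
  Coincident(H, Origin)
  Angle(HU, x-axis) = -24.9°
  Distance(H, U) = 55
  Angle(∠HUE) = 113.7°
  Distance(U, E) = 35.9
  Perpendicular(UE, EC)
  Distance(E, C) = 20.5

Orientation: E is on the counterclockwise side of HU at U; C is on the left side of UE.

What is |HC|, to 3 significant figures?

65.2

H is at the origin; HU runs at -24.9° with length 55.0, so U = 55.0·(cos -24.9°, sin -24.9°) = (49.9, -23.2). ∠HUE = 113.7°, so UE runs at -24.9° + (180° − 113.7°) = 41.4° from the x-axis; with |UE| = 35.9, E = U + 35.9·(cos 41.4°, sin 41.4°) = (76.8, 0.584). The perpendicularity gives EC at right angles to UE; with |EC| = 20.5 on the left of UE, C = E + 20.5·(-0.661, 0.750) = (63.3, 16.0). Then |HC| = |C − H| = 65.2.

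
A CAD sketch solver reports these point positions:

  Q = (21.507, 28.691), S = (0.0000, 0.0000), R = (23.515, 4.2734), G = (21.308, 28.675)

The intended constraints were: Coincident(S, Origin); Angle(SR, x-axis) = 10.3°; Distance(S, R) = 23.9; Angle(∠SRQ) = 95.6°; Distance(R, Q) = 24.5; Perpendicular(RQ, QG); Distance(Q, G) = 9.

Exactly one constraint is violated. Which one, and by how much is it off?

Distance(Q, G) = 9 — off by 8.80.

S = (0.00, 0.00) ✓; SR at 10.30° ✓; |SR| = 23.90 ✓; ∠SRQ = 95.60° ✓; |RQ| = 24.50 ✓; ∠(RQ, QG) = 89.90° ✓; |QG| = 0.1996 ✗.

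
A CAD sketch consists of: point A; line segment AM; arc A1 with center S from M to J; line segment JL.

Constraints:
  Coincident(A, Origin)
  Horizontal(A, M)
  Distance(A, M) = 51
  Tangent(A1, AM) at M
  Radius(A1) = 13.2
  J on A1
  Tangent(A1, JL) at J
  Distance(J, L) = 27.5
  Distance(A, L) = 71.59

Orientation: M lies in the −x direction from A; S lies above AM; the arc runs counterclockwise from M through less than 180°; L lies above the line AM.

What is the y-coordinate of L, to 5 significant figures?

43.070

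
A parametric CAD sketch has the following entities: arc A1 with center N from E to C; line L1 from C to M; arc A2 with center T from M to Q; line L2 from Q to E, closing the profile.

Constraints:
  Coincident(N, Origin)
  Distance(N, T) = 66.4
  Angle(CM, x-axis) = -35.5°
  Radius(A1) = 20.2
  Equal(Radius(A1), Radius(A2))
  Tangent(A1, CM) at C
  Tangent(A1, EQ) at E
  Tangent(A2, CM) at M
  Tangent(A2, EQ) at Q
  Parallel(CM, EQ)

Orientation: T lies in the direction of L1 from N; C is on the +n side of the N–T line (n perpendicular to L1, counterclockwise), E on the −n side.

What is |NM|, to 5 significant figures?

69.405

Tangency of A1 to both parallel lines with radius 20.2 puts C and E at N ± 20.2·n: C = (11.730, 16.445), E = (-11.730, -16.445). Equal radii place M and Q the same way about T: M = T + 20.2·n = (65.787, -22.114), Q = T − 20.2·n = (42.327, -55.004). Then |NM| = |M − N| = 69.405.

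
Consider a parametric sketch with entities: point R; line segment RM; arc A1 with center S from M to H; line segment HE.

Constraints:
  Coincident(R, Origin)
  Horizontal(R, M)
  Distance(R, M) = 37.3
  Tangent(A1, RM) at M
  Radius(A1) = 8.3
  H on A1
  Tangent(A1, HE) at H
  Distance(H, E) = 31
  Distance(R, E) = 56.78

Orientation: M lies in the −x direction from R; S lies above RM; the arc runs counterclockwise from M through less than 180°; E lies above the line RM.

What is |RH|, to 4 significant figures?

31.52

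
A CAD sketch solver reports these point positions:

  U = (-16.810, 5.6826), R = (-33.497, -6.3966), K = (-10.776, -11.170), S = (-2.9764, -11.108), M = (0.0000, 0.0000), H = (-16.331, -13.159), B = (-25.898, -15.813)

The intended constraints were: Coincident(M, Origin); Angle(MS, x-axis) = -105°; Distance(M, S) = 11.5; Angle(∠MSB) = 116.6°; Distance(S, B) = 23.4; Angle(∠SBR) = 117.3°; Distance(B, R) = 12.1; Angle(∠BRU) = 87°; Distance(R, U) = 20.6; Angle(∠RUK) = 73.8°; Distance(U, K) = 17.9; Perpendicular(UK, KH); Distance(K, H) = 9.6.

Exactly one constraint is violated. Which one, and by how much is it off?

Distance(K, H) = 9.6 — off by 3.70.

M = (0.00, 0.00) ✓; MS at -105.0° ✓; |MS| = 11.50 ✓; ∠MSB = 116.6° ✓; |SB| = 23.40 ✓; ∠SBR = 117.3° ✓; |BR| = 12.10 ✓; ∠BRU = 87.00° ✓; |RU| = 20.60 ✓; ∠RUK = 73.80° ✓; |UK| = 17.90 ✓; ∠(UK, KH) = 90.00° ✓; |KH| = 5.900 ✗.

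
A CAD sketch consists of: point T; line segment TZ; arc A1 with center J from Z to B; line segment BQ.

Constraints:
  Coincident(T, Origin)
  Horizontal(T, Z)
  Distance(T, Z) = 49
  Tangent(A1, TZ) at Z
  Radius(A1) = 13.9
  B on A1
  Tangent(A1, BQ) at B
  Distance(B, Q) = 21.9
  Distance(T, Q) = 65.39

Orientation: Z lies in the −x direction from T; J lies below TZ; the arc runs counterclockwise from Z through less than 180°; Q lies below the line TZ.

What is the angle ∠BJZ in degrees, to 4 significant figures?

115.8°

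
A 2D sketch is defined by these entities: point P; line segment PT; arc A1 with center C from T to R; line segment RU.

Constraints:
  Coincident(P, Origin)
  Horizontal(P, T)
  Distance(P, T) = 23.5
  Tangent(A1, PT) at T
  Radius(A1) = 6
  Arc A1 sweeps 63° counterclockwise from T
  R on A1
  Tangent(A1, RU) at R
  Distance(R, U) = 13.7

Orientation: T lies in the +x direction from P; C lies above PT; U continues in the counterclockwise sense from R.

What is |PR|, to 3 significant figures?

29.0

P is at the origin; PT is horizontal with |PT| = 23.5 and T on the +x side, so T = (23.5, 0.00). The tangent condition forces CT to be normal to PT, so C = T + (0, 6) = (23.5, 6.00). On A1, T sits at bearing -90° from C; a 63° counterclockwise sweep puts R at bearing -27°, so R = C + 6.0·(cos -27°, sin -27°) = (28.8, 3.28). Then |PR| = |R − P| = 29.0.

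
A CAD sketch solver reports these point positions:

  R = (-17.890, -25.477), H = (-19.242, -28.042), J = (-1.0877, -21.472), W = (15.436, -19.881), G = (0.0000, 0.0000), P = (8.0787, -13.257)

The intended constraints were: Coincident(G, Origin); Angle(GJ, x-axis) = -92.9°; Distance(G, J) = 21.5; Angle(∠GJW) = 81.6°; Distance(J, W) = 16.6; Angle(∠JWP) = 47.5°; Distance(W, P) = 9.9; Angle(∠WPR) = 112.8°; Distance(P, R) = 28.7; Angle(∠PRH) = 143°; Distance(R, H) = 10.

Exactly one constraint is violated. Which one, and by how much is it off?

Distance(R, H) = 10 — off by 7.10.

G = (0.00, 0.00) ✓; GJ at -92.90° ✓; |GJ| = 21.50 ✓; ∠GJW = 81.60° ✓; |JW| = 16.60 ✓; ∠JWP = 47.50° ✓; |WP| = 9.900 ✓; ∠WPR = 112.8° ✓; |PR| = 28.70 ✓; ∠PRH = 143.0° ✓; |RH| = 2.900 ✗.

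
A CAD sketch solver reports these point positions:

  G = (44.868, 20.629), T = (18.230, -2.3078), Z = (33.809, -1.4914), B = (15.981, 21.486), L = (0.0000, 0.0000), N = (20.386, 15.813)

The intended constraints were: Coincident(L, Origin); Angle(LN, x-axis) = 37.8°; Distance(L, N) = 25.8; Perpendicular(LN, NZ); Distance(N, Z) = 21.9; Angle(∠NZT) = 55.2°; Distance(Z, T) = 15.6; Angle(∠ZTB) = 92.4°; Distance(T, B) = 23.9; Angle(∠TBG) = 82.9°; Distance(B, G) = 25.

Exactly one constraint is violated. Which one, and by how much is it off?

Distance(B, G) = 25 — off by 3.90.

L = (0.00, 0.00) ✓; LN at 37.80° ✓; |LN| = 25.80 ✓; ∠(LN, NZ) = 90.00° ✓; |NZ| = 21.90 ✓; ∠NZT = 55.20° ✓; |ZT| = 15.60 ✓; ∠ZTB = 92.40° ✓; |TB| = 23.90 ✓; ∠TBG = 82.90° ✓; |BG| = 28.90 ✗.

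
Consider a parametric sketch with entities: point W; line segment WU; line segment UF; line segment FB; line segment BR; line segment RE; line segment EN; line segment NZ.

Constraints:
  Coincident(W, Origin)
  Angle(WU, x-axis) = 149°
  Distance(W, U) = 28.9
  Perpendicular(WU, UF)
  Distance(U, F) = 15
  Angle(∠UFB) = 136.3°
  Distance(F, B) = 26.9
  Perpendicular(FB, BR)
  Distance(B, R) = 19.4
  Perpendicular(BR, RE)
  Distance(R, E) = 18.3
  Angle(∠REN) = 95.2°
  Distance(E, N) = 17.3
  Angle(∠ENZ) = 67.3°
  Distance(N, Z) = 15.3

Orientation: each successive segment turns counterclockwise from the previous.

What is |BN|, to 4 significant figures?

19.99

W is at the origin; WU runs at 149.0° with length 28.9, so U = (-24.77, 14.88). WU ⟂ UF, so UF runs at -121.0°; with |UF| = 15.0, F = (-32.50, 2.027). ∠UFB = 136.3° gives FB at -77.30° from the x-axis; with |FB| = 26.9, B = (-26.58, -24.21). FB ⟂ BR, so BR runs at 12.70°; with |BR| = 19.4, R = (-7.658, -19.95). The perpendicularity gives RE at right angles to BR, so RE runs at 102.7°; with |RE| = 18.3, E = (-11.68, -2.097). ∠REN = 95.2° gives EN at -172.5° from the x-axis; with |EN| = 17.3, N = (-28.83, -4.356). Then |BN| = |N − B| = 19.99.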